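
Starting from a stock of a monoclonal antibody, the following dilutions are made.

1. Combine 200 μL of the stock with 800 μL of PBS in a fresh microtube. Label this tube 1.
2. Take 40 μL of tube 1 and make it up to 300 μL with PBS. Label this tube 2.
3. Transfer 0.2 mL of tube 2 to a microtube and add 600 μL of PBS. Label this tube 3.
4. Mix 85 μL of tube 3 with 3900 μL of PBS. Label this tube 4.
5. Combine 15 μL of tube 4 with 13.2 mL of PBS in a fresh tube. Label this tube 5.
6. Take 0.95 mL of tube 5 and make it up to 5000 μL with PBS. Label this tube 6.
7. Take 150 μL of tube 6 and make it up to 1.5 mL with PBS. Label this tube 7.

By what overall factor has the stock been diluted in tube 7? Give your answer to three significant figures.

3.26 × 10^8

Step 1: 200 μL + 800 μL = 1000 μL total → factor 1000/200 = 5
Step 2: 40 μL brought to 300 μL → factor 300/40 = 7.5
Step 3: 0.2 mL + 600 μL = 0.8 mL total → factor 0.8/0.2 = 4
Step 4: 85 μL + 3900 μL = 3985 μL total → factor 3985/85 = 46.882
Step 5: 15 μL + 13.2 mL = 13215 μL total → factor 13215/15 = 881
Step 6: 0.95 mL brought to 5000 μL → factor 5/0.95 = 5.2632
Step 7: 150 μL brought to 1.5 mL → factor 1500/150 = 10
Overall dilution factor = 5 × 7.5 × 4 × 46.882 × 881 × 5.2632 × 10 = 3.2608 × 10^8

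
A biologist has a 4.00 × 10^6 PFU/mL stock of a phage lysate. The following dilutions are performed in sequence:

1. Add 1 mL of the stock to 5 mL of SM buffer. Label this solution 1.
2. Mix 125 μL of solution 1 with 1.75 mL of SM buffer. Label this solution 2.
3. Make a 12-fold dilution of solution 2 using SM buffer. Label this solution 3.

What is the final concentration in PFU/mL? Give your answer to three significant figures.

3.70 × 10^3 PFU/mL

Step 1: 1 mL + 5 mL = 6 mL total → factor 6/1 = 6
Step 2: 125 μL + 1.75 mL = 1875 μL total → factor 1875/125 = 15
Step 3: 12-fold → factor 12
Overall dilution factor = 6 × 15 × 12 = 1080
Final = 4.00 × 10^6 PFU/mL / 1080 = 3.70 × 10^3 PFU/mL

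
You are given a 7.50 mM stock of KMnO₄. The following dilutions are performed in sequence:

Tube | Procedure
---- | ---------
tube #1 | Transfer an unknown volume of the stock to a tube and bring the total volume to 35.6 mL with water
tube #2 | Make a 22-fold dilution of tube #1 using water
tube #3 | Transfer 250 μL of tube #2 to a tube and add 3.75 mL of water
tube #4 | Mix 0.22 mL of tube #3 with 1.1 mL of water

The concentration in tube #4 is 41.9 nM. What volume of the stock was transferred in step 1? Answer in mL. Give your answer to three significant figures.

0.420 mL

Step 1: v brought to 35.6 mL → factor = 35.6 mL/v
Step 2: 22-fold → factor 22
Step 3: 250 μL + 3.75 mL = 4000 μL total → factor 4000/250 = 16
Step 4: 0.22 mL + 1.1 mL = 1.32 mL total → factor 1.32/0.22 = 6
Product of known-step factors = 2112
Overall factor = 7.50 mM / (41.9 nM) = 1.79 × 10^5
Step-1 factor = 1.79 × 10^5 / 2112 = 84.753
v = 35.6 mL / 84.753 = 0.420 mL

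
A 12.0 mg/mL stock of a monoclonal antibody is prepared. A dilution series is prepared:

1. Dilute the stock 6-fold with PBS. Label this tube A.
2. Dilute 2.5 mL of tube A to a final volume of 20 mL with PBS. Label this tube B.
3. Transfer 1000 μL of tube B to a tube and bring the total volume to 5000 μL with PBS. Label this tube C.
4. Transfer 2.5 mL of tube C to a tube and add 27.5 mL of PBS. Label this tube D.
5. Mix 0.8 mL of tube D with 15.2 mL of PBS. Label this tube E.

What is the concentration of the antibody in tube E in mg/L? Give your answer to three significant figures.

Step 1: 6-fold → factor 6
Step 2: 2.5 mL brought to 20 mL → factor 20/2.5 = 8
Step 3: 1000 μL brought to 5000 μL → factor 5000/1000 = 5
Step 4: 2.5 mL + 27.5 mL = 30 mL total → factor 30/2.5 = 12
Step 5: 0.8 mL + 15.2 mL = 16 mL total → factor 16/0.8 = 20
Overall dilution factor = 6 × 8 × 5 × 12 × 20 = 57600
Final = 12.0 mg/mL / 57600 = 0.0002083 mg/mL = 0.208 mg/L

0.208 mg/L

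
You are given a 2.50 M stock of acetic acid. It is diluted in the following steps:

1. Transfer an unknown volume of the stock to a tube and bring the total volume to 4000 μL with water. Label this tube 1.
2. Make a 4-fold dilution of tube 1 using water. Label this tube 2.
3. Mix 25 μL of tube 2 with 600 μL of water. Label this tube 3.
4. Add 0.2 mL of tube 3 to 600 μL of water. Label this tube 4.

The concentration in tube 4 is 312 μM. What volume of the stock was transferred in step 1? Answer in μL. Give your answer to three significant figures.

200 μL

Step 1: v brought to 4000 μL → factor = 4000 μL/v
Step 2: 4-fold → factor 4
Step 3: 25 μL + 600 μL = 625 μL total → factor 625/25 = 25
Step 4: 0.2 mL + 600 μL = 0.8 mL total → factor 0.8/0.2 = 4
Product of known-step factors = 400
Overall factor = 2.50 M / (312 μM) = 8012.8
Step-1 factor = 8012.8 / 400 = 20.032
v = 4000 μL / 20.032 = 200 μL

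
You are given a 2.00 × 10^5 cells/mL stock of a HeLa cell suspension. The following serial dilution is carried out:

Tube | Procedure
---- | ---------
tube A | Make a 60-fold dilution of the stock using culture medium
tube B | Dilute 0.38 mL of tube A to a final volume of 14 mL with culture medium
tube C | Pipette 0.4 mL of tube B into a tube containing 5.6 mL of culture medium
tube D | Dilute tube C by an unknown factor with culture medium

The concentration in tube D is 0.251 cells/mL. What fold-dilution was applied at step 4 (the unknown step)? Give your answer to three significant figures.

24.0-fold

Step 1: 60-fold → factor 60
Step 2: 0.38 mL brought to 14 mL → factor 14/0.38 = 36.842
Step 3: 0.4 mL + 5.6 mL = 6 mL total → factor 6/0.4 = 15
Step 4: unknown factor x
Product of known-step factors = 33158
Overall factor = 2.00 × 10^5 cells/mL / (0.251 cells/mL) = 7.9681 × 10^5
x = 7.9681 × 10^5 / 33158 = 24.0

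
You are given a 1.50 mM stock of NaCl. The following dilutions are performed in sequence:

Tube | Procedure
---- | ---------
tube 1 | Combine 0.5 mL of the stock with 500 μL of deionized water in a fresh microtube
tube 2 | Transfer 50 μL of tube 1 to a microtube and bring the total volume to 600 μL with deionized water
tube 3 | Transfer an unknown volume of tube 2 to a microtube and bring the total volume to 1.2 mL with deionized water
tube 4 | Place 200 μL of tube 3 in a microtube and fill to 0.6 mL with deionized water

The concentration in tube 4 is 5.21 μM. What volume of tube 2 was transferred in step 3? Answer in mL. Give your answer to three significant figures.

Step 1: 0.5 mL + 500 μL = 1 mL total → factor 1/0.5 = 2
Step 2: 50 μL brought to 600 μL → factor 600/50 = 12
Step 3: v brought to 1.2 mL → factor = 1.2 mL/v
Step 4: 200 μL brought to 0.6 mL → factor 600/200 = 3
Product of known-step factors = 72
Overall factor = 1.50 mM / (5.21 μM) = 287.91
Step-3 factor = 287.91 / 72 = 3.9987
v = 1.2 mL / 3.9987 = 0.300 mL

0.300 mL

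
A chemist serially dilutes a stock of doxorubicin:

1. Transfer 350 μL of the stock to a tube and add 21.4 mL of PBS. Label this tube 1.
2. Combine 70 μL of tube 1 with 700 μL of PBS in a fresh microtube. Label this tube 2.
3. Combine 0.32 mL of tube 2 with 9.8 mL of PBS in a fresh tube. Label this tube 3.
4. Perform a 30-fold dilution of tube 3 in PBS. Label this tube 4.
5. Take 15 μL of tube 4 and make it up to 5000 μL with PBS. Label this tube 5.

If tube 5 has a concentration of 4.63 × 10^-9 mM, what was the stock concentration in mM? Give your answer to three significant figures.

1.00 mM

Step 1: 350 μL + 21.4 mL = 21750 μL total → factor 21750/350 = 62.143
Step 2: 70 μL + 700 μL = 770 μL total → factor 770/70 = 11
Step 3: 0.32 mL + 9.8 mL = 10.12 mL total → factor 10.12/0.32 = 31.625
Step 4: 30-fold → factor 30
Step 5: 15 μL brought to 5000 μL → factor 5000/15 = 333.33
Overall dilution factor = 62.143 × 11 × 31.625 × 30 × 333.33 = 2.1618 × 10^8
Stock = 4.63 × 10^-9 mM × 2.1618 × 10^8 = 1.00 mM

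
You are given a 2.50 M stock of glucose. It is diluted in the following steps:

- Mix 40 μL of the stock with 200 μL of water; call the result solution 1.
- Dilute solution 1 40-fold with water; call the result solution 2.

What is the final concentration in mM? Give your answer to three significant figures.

10.4 mM

Step 1: 40 μL + 200 μL = 240 μL total → factor 240/40 = 6
Step 2: 40-fold → factor 40
Overall dilution factor = 6 × 40 = 240
Final = 2.50 M / 240 = 0.01042 M = 10.4 mM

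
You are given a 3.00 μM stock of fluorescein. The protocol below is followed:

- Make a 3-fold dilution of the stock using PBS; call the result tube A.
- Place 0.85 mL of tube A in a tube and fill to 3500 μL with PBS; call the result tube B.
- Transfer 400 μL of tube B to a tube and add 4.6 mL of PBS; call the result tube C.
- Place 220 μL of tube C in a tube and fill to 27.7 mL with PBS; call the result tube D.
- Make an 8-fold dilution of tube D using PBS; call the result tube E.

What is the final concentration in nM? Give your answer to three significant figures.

Step 1: 3-fold → factor 3
Step 2: 0.85 mL brought to 3500 μL → factor 3.5/0.85 = 4.1176
Step 3: 400 μL + 4.6 mL = 5000 μL total → factor 5000/400 = 12.5
Step 4: 220 μL brought to 27.7 mL → factor 27700/220 = 125.91
Step 5: 8-fold → factor 8
Overall dilution factor = 3 × 4.1176 × 12.5 × 125.91 × 8 = 1.5553 × 10^5
Final = 3.00 μM / 1.5553 × 10^5 = 1.929 × 10^-5 μM = 0.0193 nM

0.0193 nM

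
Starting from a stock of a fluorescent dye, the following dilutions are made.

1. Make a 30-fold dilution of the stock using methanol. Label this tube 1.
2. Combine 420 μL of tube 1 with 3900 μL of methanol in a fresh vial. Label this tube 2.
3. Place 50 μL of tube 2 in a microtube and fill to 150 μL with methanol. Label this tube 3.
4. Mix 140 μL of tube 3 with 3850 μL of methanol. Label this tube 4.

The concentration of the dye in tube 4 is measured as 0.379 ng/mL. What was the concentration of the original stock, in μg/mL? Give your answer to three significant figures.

Step 1: 30-fold → factor 30
Step 2: 420 μL + 3900 μL = 4320 μL total → factor 4320/420 = 10.286
Step 3: 50 μL brought to 150 μL → factor 150/50 = 3
Step 4: 140 μL + 3850 μL = 3990 μL total → factor 3990/140 = 28.5
Overall dilution factor = 30 × 10.286 × 3 × 28.5 = 26383
Stock = 0.379 ng/mL × 26383 = 9999 ng/mL = 10.0 μg/mL

10.0 μg/mL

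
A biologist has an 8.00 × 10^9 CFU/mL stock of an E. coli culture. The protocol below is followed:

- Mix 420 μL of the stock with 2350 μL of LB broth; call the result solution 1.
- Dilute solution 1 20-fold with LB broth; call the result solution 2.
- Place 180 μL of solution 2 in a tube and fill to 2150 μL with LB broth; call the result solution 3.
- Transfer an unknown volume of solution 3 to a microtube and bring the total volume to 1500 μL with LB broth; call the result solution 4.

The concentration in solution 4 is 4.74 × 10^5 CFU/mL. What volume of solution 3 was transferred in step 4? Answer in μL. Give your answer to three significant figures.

Step 1: 420 μL + 2350 μL = 2770 μL total → factor 2770/420 = 6.5952
Step 2: 20-fold → factor 20
Step 3: 180 μL brought to 2150 μL → factor 2150/180 = 11.944
Step 4: v brought to 1500 μL → factor = 1500 μL/v
Product of known-step factors = 1575.5
Overall factor = 8.00 × 10^9 CFU/mL / (4.74 × 10^5 CFU/mL) = 16878
Step-4 factor = 16878 / 1575.5 = 10.712
v = 1500 μL / 10.712 = 140 μL

140 μL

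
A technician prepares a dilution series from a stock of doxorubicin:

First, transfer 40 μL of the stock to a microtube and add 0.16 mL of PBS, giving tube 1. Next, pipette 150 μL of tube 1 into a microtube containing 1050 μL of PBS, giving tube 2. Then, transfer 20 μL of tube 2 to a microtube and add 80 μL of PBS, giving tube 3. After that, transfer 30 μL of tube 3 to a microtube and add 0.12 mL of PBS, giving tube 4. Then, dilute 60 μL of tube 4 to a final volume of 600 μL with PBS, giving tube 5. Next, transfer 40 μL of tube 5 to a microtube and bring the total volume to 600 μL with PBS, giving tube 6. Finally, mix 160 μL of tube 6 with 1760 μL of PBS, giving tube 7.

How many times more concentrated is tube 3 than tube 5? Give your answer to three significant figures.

50.0

Step 1: 40 μL + 0.16 mL = 200 μL total → factor 200/40 = 5
Step 2: 150 μL + 1050 μL = 1200 μL total → factor 1200/150 = 8
Step 3: 20 μL + 80 μL = 100 μL total → factor 100/20 = 5
Step 4: 30 μL + 0.12 mL = 150 μL total → factor 150/30 = 5
Step 5: 60 μL brought to 600 μL → factor 600/60 = 10
Dilution factor to tube 3 = 200; to tube 5 = 10000
[tube 3]/[tube 5] = (factor to tube 5)/(factor to tube 3) = 10000/200 = 50.0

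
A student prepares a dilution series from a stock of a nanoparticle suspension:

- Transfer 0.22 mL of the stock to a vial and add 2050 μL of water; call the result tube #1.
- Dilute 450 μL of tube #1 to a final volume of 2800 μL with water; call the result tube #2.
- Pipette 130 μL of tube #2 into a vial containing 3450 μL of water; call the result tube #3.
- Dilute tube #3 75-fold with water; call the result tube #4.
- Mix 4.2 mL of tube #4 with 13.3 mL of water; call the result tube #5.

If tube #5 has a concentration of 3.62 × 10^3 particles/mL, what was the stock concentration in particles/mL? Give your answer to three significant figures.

2.00 × 10^9 particles/mL

Step 1: 0.22 mL + 2050 μL = 2.27 mL total → factor 2.27/0.22 = 10.318
Step 2: 450 μL brought to 2800 μL → factor 2800/450 = 6.2222
Step 3: 130 μL + 3450 μL = 3580 μL total → factor 3580/130 = 27.538
Step 4: 75-fold → factor 75
Step 5: 4.2 mL + 13.3 mL = 17.5 mL total → factor 17.5/4.2 = 4.1667
Overall dilution factor = 10.318 × 6.2222 × 27.538 × 75 × 4.1667 = 5.5251 × 10^5
Stock = 3.62 × 10^3 particles/mL × 5.5251 × 10^5 = 2.00 × 10^9 particles/mL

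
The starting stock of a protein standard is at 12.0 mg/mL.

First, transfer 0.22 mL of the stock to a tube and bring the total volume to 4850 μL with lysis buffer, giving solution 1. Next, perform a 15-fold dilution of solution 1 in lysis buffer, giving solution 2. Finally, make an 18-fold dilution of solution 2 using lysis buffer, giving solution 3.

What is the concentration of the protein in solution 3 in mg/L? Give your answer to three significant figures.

2.02 mg/L

Step 1: 0.22 mL brought to 4850 μL → factor 4.85/0.22 = 22.045
Step 2: 15-fold → factor 15
Step 3: 18-fold → factor 18
Overall dilution factor = 22.045 × 15 × 18 = 5952.3
Final = 12.0 mg/mL / 5952.3 = 0.002016 mg/mL = 2.02 mg/L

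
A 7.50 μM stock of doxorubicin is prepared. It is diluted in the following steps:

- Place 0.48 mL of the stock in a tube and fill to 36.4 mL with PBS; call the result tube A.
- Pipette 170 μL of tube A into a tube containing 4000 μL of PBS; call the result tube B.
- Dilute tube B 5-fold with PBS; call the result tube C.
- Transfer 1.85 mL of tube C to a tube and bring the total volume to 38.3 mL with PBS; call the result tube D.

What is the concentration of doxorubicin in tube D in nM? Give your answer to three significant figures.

0.0390 nM

Step 1: 0.48 mL brought to 36.4 mL → factor 36.4/0.48 = 75.833
Step 2: 170 μL + 4000 μL = 4170 μL total → factor 4170/170 = 24.529
Step 3: 5-fold → factor 5
Step 4: 1.85 mL brought to 38.3 mL → factor 38.3/1.85 = 20.703
Overall dilution factor = 75.833 × 24.529 × 5 × 20.703 = 1.9255 × 10^5
Final = 7.50 μM / 1.9255 × 10^5 = 3.895 × 10^-5 μM = 0.0390 nM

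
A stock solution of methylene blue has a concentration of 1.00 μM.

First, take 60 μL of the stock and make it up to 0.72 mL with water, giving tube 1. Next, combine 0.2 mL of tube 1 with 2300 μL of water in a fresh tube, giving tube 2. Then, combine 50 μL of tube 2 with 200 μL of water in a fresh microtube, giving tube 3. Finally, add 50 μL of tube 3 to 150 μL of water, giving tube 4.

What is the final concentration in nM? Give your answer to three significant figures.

Step 1: 60 μL brought to 0.72 mL → factor 720/60 = 12
Step 2: 0.2 mL + 2300 μL = 2.5 mL total → factor 2.5/0.2 = 12.5
Step 3: 50 μL + 200 μL = 250 μL total → factor 250/50 = 5
Step 4: 50 μL + 150 μL = 200 μL total → factor 200/50 = 4
Overall dilution factor = 12 × 12.5 × 5 × 4 = 3000
Final = 1.00 μM / 3000 = 0.0003333 μM = 0.333 nM

0.333 nM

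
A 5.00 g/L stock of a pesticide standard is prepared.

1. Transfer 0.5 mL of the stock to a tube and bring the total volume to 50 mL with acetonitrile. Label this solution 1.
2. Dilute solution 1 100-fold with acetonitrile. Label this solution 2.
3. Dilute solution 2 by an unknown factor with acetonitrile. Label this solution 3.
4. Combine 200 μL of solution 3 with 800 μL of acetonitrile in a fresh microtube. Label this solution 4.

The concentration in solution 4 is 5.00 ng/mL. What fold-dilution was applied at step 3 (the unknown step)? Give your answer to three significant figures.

Step 1: 0.5 mL brought to 50 mL → factor 50/0.5 = 100
Step 2: 100-fold → factor 100
Step 3: unknown factor x
Step 4: 200 μL + 800 μL = 1000 μL total → factor 1000/200 = 5
Product of known-step factors = 50000
Overall factor = 5.00 g/L / (5.00 ng/mL) = 1 × 10^6
x = 1 × 10^6 / 50000 = 20.0

20.0-fold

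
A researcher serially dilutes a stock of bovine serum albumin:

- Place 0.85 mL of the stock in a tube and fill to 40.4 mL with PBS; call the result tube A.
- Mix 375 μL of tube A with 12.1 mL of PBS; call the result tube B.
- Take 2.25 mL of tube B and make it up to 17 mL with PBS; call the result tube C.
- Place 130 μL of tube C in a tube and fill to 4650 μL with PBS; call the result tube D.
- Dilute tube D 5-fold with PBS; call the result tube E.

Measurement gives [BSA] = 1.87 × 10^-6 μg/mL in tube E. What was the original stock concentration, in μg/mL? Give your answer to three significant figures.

Step 1: 0.85 mL brought to 40.4 mL → factor 40.4/0.85 = 47.529
Step 2: 375 μL + 12.1 mL = 12475 μL total → factor 12475/375 = 33.267
Step 3: 2.25 mL brought to 17 mL → factor 17/2.25 = 7.5556
Step 4: 130 μL brought to 4650 μL → factor 4650/130 = 35.769
Step 5: 5-fold → factor 5
Overall dilution factor = 47.529 × 33.267 × 7.5556 × 35.769 × 5 = 2.1366 × 10^6
Stock = 1.87 × 10^-6 μg/mL × 2.1366 × 10^6 = 4.00 μg/mL

4.00 μg/mL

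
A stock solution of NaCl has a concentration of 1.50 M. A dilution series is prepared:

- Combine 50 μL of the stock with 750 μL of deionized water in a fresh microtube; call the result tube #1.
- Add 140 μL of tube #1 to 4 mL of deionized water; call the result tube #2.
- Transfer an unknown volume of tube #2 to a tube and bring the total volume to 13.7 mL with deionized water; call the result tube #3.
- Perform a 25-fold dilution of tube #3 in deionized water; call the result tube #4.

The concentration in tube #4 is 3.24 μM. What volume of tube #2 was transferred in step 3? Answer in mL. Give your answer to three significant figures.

0.350 mL

Step 1: 50 μL + 750 μL = 800 μL total → factor 800/50 = 16
Step 2: 140 μL + 4 mL = 4140 μL total → factor 4140/140 = 29.571
Step 3: v brought to 13.7 mL → factor = 13.7 mL/v
Step 4: 25-fold → factor 25
Product of known-step factors = 11829
Overall factor = 1.50 M / (3.24 μM) = 4.6296 × 10^5
Step-3 factor = 4.6296 × 10^5 / 11829 = 39.139
v = 13.7 mL / 39.139 = 0.350 mL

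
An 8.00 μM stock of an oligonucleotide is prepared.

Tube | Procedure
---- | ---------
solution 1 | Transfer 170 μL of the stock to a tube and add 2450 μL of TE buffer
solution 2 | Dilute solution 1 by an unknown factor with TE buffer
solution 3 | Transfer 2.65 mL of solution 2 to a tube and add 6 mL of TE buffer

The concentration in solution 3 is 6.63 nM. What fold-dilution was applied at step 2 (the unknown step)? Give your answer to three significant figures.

24.0-fold

Step 1: 170 μL + 2450 μL = 2620 μL total → factor 2620/170 = 15.412
Step 2: unknown factor x
Step 3: 2.65 mL + 6 mL = 8.65 mL total → factor 8.65/2.65 = 3.2642
Product of known-step factors = 50.306
Overall factor = 8.00 μM / (6.63 nM) = 1206.6
x = 1206.6 / 50.306 = 24.0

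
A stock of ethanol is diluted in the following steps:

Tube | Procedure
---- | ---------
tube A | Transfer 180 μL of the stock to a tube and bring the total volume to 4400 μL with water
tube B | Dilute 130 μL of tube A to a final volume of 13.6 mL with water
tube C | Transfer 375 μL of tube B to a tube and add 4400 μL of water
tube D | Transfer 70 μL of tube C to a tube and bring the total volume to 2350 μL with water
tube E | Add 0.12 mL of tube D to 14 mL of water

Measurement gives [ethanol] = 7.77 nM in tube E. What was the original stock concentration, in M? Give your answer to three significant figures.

Step 1: 180 μL brought to 4400 μL → factor 4400/180 = 24.444
Step 2: 130 μL brought to 13.6 mL → factor 13600/130 = 104.62
Step 3: 375 μL + 4400 μL = 4775 μL total → factor 4775/375 = 12.733
Step 4: 70 μL brought to 2350 μL → factor 2350/70 = 33.571
Step 5: 0.12 mL + 14 mL = 14.12 mL total → factor 14.12/0.12 = 117.67
Overall dilution factor = 24.444 × 104.62 × 12.733 × 33.571 × 117.67 = 1.2863 × 10^8
Stock = 7.77 nM × 1.2863 × 10^8 = 9.995 × 10^8 nM = 0.999 M

0.999 M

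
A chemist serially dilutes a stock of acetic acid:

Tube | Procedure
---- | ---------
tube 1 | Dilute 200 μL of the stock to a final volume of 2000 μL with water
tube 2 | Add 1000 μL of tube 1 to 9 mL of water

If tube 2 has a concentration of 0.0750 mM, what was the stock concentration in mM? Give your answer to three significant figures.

7.50 mM

Step 1: 200 μL brought to 2000 μL → factor 2000/200 = 10
Step 2: 1000 μL + 9 mL = 10000 μL total → factor 10000/1000 = 10
Overall dilution factor = 10 × 10 = 100
Stock = 0.0750 mM × 100 = 7.50 mM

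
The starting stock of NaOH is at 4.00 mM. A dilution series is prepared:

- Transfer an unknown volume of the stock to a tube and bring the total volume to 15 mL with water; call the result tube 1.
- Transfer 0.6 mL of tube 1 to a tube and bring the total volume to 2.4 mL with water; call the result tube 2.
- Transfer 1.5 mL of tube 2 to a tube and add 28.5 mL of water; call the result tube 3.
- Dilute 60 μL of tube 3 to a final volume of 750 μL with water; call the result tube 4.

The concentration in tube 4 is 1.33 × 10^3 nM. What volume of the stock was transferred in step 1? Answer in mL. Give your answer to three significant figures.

4.99 mL

Step 1: v brought to 15 mL → factor = 15 mL/v
Step 2: 0.6 mL brought to 2.4 mL → factor 2.4/0.6 = 4
Step 3: 1.5 mL + 28.5 mL = 30 mL total → factor 30/1.5 = 20
Step 4: 60 μL brought to 750 μL → factor 750/60 = 12.5
Product of known-step factors = 1000
Overall factor = 4.00 mM / (1.33 × 10^3 nM) = 3007.5
Step-1 factor = 3007.5 / 1000 = 3.0075
v = 15 mL / 3.0075 = 4.99 mL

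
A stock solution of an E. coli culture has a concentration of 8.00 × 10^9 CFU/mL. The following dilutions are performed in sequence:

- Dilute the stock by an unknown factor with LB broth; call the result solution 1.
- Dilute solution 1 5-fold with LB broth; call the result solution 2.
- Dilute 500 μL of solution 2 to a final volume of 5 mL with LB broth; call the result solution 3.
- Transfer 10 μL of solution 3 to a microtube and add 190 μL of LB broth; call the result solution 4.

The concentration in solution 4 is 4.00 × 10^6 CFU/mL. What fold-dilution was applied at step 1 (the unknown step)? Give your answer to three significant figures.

Step 1: unknown factor x
Step 2: 5-fold → factor 5
Step 3: 500 μL brought to 5 mL → factor 5000/500 = 10
Step 4: 10 μL + 190 μL = 200 μL total → factor 200/10 = 20
Product of known-step factors = 1000
Overall factor = 8.00 × 10^9 CFU/mL / (4.00 × 10^6 CFU/mL) = 2000
x = 2000 / 1000 = 2.00

2.00-fold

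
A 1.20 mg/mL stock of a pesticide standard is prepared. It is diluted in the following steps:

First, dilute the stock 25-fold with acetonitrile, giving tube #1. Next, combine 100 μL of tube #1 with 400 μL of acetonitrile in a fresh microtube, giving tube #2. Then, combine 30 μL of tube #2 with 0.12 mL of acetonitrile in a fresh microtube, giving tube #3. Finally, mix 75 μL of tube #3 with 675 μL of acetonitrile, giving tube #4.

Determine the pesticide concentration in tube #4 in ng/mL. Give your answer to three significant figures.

192 ng/mL

Step 1: 25-fold → factor 25
Step 2: 100 μL + 400 μL = 500 μL total → factor 500/100 = 5
Step 3: 30 μL + 0.12 mL = 150 μL total → factor 150/30 = 5
Step 4: 75 μL + 675 μL = 750 μL total → factor 750/75 = 10
Overall dilution factor = 25 × 5 × 5 × 10 = 6250
Final = 1.20 mg/mL / 6250 = 0.0001920 mg/mL = 192 ng/mL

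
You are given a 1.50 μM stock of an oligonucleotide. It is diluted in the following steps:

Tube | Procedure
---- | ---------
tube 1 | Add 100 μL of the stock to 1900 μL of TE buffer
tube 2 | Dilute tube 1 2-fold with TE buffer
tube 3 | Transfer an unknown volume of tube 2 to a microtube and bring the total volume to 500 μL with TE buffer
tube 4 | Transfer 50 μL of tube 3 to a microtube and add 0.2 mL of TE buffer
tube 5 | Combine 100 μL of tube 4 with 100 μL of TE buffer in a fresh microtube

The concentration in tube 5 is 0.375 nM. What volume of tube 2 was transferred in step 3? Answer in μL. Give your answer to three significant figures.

50.0 μL

Step 1: 100 μL + 1900 μL = 2000 μL total → factor 2000/100 = 20
Step 2: 2-fold → factor 2
Step 3: v brought to 500 μL → factor = 500 μL/v
Step 4: 50 μL + 0.2 mL = 250 μL total → factor 250/50 = 5
Step 5: 100 μL + 100 μL = 200 μL total → factor 200/100 = 2
Product of known-step factors = 400
Overall factor = 1.50 μM / (0.375 nM) = 4000
Step-3 factor = 4000 / 400 = 10
v = 500 μL / 10 = 50.0 μL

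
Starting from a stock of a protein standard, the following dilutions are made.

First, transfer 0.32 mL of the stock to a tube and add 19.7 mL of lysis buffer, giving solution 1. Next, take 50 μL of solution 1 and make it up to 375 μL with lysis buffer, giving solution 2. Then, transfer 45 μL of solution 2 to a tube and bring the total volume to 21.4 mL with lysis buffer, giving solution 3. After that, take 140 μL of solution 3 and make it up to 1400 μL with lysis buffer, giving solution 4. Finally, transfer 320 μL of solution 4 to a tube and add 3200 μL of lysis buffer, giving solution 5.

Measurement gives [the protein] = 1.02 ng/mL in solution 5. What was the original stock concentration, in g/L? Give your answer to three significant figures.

25.0 g/L

Step 1: 0.32 mL + 19.7 mL = 20.02 mL total → factor 20.02/0.32 = 62.562
Step 2: 50 μL brought to 375 μL → factor 375/50 = 7.5
Step 3: 45 μL brought to 21.4 mL → factor 21400/45 = 475.56
Step 4: 140 μL brought to 1400 μL → factor 1400/140 = 10
Step 5: 320 μL + 3200 μL = 3520 μL total → factor 3520/320 = 11
Overall dilution factor = 62.562 × 7.5 × 475.56 × 10 × 11 = 2.4545 × 10^7
Stock = 1.02 ng/mL × 2.4545 × 10^7 = 2.504 × 10^7 ng/mL = 25.0 g/L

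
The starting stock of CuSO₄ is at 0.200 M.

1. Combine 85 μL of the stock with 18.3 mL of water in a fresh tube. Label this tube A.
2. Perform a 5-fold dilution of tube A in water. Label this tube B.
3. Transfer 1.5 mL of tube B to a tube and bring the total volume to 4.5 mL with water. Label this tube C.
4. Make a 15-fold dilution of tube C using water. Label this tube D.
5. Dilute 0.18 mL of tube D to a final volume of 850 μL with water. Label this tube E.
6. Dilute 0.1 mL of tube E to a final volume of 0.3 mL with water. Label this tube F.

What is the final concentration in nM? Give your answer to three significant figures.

290 nM

Step 1: 85 μL + 18.3 mL = 18385 μL total → factor 18385/85 = 216.29
Step 2: 5-fold → factor 5
Step 3: 1.5 mL brought to 4.5 mL → factor 4.5/1.5 = 3
Step 4: 15-fold → factor 15
Step 5: 0.18 mL brought to 850 μL → factor 0.85/0.18 = 4.7222
Step 6: 0.1 mL brought to 0.3 mL → factor 0.3/0.1 = 3
Overall dilution factor = 216.29 × 5 × 3 × 15 × 4.7222 × 3 = 6.8944 × 10^5
Final = 0.200 M / 6.8944 × 10^5 = 2.901 × 10^-7 M = 290 nM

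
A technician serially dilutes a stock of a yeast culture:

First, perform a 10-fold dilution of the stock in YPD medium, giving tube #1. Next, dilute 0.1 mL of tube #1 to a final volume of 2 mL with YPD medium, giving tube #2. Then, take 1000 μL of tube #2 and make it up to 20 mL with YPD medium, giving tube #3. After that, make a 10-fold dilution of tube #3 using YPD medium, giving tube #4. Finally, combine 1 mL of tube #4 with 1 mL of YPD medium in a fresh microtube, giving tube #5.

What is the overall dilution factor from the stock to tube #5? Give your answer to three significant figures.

8.00 × 10^4

Step 1: 10-fold → factor 10
Step 2: 0.1 mL brought to 2 mL → factor 2/0.1 = 20
Step 3: 1000 μL brought to 20 mL → factor 20000/1000 = 20
Step 4: 10-fold → factor 10
Step 5: 1 mL + 1 mL = 2 mL total → factor 2/1 = 2
Overall dilution factor = 10 × 20 × 20 × 10 × 2 = 80000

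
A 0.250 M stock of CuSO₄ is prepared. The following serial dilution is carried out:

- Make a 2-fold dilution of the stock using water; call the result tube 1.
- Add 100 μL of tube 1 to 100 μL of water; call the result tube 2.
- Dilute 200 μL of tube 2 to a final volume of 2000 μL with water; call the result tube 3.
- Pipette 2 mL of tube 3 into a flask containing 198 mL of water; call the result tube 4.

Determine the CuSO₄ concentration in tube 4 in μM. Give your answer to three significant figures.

Step 1: 2-fold → factor 2
Step 2: 100 μL + 100 μL = 200 μL total → factor 200/100 = 2
Step 3: 200 μL brought to 2000 μL → factor 2000/200 = 10
Step 4: 2 mL + 198 mL = 200 mL total → factor 200/2 = 100
Overall dilution factor = 2 × 2 × 10 × 100 = 4000
Final = 0.250 M / 4000 = 6.250 × 10^-5 M = 62.5 μM

62.5 μM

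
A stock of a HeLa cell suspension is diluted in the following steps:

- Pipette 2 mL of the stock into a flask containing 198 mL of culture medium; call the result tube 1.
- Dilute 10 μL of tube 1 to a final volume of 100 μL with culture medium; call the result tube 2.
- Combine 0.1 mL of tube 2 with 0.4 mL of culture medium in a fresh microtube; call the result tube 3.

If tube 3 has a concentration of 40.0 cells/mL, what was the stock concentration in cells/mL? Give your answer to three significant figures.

Step 1: 2 mL + 198 mL = 200 mL total → factor 200/2 = 100
Step 2: 10 μL brought to 100 μL → factor 100/10 = 10
Step 3: 0.1 mL + 0.4 mL = 0.5 mL total → factor 0.5/0.1 = 5
Overall dilution factor = 100 × 10 × 5 = 5000
Stock = 40.0 cells/mL × 5000 = 2.00 × 10^5 cells/mL

2.00 × 10^5 cells/mL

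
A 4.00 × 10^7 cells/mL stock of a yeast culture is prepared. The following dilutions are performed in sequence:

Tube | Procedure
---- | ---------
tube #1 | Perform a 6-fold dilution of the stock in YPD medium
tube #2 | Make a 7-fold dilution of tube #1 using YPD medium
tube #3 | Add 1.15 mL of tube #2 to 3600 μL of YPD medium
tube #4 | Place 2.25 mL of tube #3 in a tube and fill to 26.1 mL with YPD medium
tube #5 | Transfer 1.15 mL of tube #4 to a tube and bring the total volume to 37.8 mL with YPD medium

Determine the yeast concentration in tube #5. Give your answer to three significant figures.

Step 1: 6-fold → factor 6
Step 2: 7-fold → factor 7
Step 3: 1.15 mL + 3600 μL = 4.75 mL total → factor 4.75/1.15 = 4.1304
Step 4: 2.25 mL brought to 26.1 mL → factor 26.1/2.25 = 11.6
Step 5: 1.15 mL brought to 37.8 mL → factor 37.8/1.15 = 32.87
Overall dilution factor = 6 × 7 × 4.1304 × 11.6 × 32.87 = 66145
Final = 4.00 × 10^7 cells/mL / 66145 = 605 cells/mL

605 cells/mL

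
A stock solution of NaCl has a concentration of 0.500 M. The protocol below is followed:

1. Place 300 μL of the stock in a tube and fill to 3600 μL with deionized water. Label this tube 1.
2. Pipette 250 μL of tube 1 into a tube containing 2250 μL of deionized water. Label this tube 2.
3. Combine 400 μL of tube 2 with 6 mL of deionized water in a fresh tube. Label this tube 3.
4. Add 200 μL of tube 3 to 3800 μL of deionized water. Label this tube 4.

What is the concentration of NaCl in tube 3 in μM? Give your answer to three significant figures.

Step 1: 300 μL brought to 3600 μL → factor 3600/300 = 12
Step 2: 250 μL + 2250 μL = 2500 μL total → factor 2500/250 = 10
Step 3: 400 μL + 6 mL = 6400 μL total → factor 6400/400 = 16
Dilution factor through tube 3 = 12 × 10 × 16 = 1920
[tube 3] = 0.500 M / 1920 = 0.0002604 M = 260 μM

260 μM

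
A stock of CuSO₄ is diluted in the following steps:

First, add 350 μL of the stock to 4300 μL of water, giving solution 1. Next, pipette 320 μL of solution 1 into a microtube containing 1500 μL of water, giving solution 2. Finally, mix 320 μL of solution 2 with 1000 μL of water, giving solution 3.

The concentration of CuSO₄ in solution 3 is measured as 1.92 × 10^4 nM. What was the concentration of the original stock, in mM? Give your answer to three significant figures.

Step 1: 350 μL + 4300 μL = 4650 μL total → factor 4650/350 = 13.286
Step 2: 320 μL + 1500 μL = 1820 μL total → factor 1820/320 = 5.6875
Step 3: 320 μL + 1000 μL = 1320 μL total → factor 1320/320 = 4.125
Overall dilution factor = 13.286 × 5.6875 × 4.125 = 311.7
Stock = 1.92 × 10^4 nM × 311.7 = 5.985 × 10^6 nM = 5.98 mM

5.98 mM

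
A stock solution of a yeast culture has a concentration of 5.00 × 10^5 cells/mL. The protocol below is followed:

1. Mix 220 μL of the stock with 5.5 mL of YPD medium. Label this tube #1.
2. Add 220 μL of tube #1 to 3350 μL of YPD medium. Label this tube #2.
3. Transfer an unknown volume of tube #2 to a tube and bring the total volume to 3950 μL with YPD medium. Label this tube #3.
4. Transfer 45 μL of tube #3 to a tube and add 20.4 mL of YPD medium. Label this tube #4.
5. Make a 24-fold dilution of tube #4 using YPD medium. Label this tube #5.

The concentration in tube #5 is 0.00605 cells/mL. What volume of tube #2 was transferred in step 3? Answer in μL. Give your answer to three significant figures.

Step 1: 220 μL + 5.5 mL = 5720 μL total → factor 5720/220 = 26
Step 2: 220 μL + 3350 μL = 3570 μL total → factor 3570/220 = 16.227
Step 3: v brought to 3950 μL → factor = 3950 μL/v
Step 4: 45 μL + 20.4 mL = 20445 μL total → factor 20445/45 = 454.33
Step 5: 24-fold → factor 24
Product of known-step factors = 4.6005 × 10^6
Overall factor = 5.00 × 10^5 cells/mL / (0.00605 cells/mL) = 8.2645 × 10^7
Step-3 factor = 8.2645 × 10^7 / 4.6005 × 10^6 = 17.964
v = 3950 μL / 17.964 = 220 μL

220 μL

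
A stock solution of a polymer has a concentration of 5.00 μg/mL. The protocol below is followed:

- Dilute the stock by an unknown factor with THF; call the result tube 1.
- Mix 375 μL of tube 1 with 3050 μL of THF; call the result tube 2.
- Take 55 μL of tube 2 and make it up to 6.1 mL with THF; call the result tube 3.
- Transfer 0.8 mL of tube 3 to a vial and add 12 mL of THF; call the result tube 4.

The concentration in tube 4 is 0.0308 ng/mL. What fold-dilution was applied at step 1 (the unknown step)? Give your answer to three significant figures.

Step 1: unknown factor x
Step 2: 375 μL + 3050 μL = 3425 μL total → factor 3425/375 = 9.1333
Step 3: 55 μL brought to 6.1 mL → factor 6100/55 = 110.91
Step 4: 0.8 mL + 12 mL = 12.8 mL total → factor 12.8/0.8 = 16
Product of known-step factors = 16208
Overall factor = 5.00 μg/mL / (0.0308 ng/mL) = 1.6234 × 10^5
x = 1.6234 × 10^5 / 16208 = 10.0

10.0-fold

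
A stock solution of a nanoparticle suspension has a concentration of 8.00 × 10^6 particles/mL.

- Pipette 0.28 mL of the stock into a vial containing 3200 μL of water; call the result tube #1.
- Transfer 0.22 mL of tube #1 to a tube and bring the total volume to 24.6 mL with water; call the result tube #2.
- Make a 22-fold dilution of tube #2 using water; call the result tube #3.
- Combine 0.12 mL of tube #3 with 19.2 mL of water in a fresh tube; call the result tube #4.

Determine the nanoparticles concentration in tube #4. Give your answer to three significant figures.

1.63 particles/mL

Step 1: 0.28 mL + 3200 μL = 3.48 mL total → factor 3.48/0.28 = 12.429
Step 2: 0.22 mL brought to 24.6 mL → factor 24.6/0.22 = 111.82
Step 3: 22-fold → factor 22
Step 4: 0.12 mL + 19.2 mL = 19.32 mL total → factor 19.32/0.12 = 161
Overall dilution factor = 12.429 × 111.82 × 22 × 161 = 4.9225 × 10^6
Final = 8.00 × 10^6 particles/mL / 4.9225 × 10^6 = 1.63 particles/mL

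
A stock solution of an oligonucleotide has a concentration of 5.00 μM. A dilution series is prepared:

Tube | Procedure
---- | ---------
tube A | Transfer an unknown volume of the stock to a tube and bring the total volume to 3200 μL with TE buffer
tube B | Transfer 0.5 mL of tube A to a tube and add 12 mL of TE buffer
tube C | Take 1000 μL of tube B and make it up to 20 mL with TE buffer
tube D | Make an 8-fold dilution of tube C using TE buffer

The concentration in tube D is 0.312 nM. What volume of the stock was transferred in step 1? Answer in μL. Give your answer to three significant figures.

799 μL

Step 1: v brought to 3200 μL → factor = 3200 μL/v
Step 2: 0.5 mL + 12 mL = 12.5 mL total → factor 12.5/0.5 = 25
Step 3: 1000 μL brought to 20 mL → factor 20000/1000 = 20
Step 4: 8-fold → factor 8
Product of known-step factors = 4000
Overall factor = 5.00 μM / (0.312 nM) = 16026
Step-1 factor = 16026 / 4000 = 4.0064
v = 3200 μL / 4.0064 = 799 μL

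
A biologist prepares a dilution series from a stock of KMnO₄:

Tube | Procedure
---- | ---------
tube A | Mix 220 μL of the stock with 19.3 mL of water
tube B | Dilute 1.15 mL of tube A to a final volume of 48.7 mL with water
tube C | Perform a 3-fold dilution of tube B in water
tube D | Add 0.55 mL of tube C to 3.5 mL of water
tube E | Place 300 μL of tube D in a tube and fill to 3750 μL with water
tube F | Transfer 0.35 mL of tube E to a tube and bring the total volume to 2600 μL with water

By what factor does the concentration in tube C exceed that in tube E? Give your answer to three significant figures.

92.0

Step 1: 220 μL + 19.3 mL = 19520 μL total → factor 19520/220 = 88.727
Step 2: 1.15 mL brought to 48.7 mL → factor 48.7/1.15 = 42.348
Step 3: 3-fold → factor 3
Step 4: 0.55 mL + 3.5 mL = 4.05 mL total → factor 4.05/0.55 = 7.3636
Step 5: 300 μL brought to 3750 μL → factor 3750/300 = 12.5
Dilution factor to tube C = 11272; to tube E = 1.0376 × 10^6
[tube C]/[tube E] = (factor to tube E)/(factor to tube C) = 1.0376 × 10^6/11272 = 92.0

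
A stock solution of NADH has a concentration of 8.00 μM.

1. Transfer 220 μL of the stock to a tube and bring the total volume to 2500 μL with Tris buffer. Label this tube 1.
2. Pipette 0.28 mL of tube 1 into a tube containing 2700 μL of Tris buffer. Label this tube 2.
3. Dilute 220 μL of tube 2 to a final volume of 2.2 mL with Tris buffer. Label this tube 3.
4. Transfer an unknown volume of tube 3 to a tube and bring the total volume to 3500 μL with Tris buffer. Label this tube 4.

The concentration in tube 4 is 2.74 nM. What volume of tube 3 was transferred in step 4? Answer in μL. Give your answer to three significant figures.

Step 1: 220 μL brought to 2500 μL → factor 2500/220 = 11.364
Step 2: 0.28 mL + 2700 μL = 2.98 mL total → factor 2.98/0.28 = 10.643
Step 3: 220 μL brought to 2.2 mL → factor 2200/220 = 10
Step 4: v brought to 3500 μL → factor = 3500 μL/v
Product of known-step factors = 1209.4
Overall factor = 8.00 μM / (2.74 nM) = 2919.7
Step-4 factor = 2919.7 / 1209.4 = 2.4141
v = 3500 μL / 2.4141 = 1.45 × 10^3 μL

1.45 × 10^3 μL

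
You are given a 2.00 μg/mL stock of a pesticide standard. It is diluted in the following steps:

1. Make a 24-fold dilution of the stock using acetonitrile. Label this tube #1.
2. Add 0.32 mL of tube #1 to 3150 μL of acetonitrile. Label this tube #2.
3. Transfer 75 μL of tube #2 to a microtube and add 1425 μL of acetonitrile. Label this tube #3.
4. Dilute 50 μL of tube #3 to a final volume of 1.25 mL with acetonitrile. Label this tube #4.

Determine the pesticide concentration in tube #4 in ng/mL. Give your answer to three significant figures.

0.0154 ng/mL

Step 1: 24-fold → factor 24
Step 2: 0.32 mL + 3150 μL = 3.47 mL total → factor 3.47/0.32 = 10.844
Step 3: 75 μL + 1425 μL = 1500 μL total → factor 1500/75 = 20
Step 4: 50 μL brought to 1.25 mL → factor 1250/50 = 25
Overall dilution factor = 24 × 10.844 × 20 × 25 = 1.3012 × 10^5
Final = 2.00 μg/mL / 1.3012 × 10^5 = 1.537 × 10^-5 μg/mL = 0.0154 ng/mL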